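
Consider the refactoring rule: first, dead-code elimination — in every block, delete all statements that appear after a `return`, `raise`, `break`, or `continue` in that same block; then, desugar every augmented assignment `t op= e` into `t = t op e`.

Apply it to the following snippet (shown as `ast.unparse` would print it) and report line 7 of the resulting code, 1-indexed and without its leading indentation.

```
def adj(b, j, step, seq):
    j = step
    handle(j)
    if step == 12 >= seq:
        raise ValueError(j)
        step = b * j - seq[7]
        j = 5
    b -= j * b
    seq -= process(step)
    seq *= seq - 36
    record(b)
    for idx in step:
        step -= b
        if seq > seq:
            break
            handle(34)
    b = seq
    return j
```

Transformed code:
def adj(b, j, step, seq):
    j = step
    handle(j)
    if step == 12 >= seq:
        raise ValueError(j)
    b = b - j * b
    seq = seq - process(step)
    seq = seq * (seq - 36)
    record(b)
    for idx in step:
        step = step - b
        if seq > seq:
            break
    b = seq
    return j

seq = seq - process(step)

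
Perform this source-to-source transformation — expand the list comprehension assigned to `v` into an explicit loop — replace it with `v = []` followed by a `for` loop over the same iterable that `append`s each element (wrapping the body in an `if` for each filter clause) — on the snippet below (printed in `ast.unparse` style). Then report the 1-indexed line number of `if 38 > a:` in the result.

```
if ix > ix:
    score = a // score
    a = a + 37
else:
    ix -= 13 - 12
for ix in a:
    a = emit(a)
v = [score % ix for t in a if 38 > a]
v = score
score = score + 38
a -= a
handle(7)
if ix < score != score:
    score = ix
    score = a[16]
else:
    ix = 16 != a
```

Transformed code:
if ix > ix:
    score = a // score
    a = a + 37
else:
    ix -= 13 - 12
for ix in a:
    a = emit(a)
v = []
for t in a:
    if 38 > a:
        v.append(score % ix)
v = score
score = score + 38
a -= a
handle(7)
if ix < score != score:
    score = ix
    score = a[16]
else:
    ix = 16 != a

10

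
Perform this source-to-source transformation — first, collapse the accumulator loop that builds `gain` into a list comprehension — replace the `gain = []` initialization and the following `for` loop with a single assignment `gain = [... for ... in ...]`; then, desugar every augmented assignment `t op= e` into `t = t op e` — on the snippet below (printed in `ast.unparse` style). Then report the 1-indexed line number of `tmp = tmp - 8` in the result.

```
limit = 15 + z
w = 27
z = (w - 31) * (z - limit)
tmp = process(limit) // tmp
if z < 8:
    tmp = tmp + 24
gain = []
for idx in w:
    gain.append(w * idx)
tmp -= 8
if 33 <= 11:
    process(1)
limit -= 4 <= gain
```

Transformed code:
limit = 15 + z
w = 27
z = (w - 31) * (z - limit)
tmp = process(limit) // tmp
if z < 8:
    tmp = tmp + 24
gain = [w * idx for idx in w]
tmp = tmp - 8
if 33 <= 11:
    process(1)
limit = limit - (4 <= gain)

8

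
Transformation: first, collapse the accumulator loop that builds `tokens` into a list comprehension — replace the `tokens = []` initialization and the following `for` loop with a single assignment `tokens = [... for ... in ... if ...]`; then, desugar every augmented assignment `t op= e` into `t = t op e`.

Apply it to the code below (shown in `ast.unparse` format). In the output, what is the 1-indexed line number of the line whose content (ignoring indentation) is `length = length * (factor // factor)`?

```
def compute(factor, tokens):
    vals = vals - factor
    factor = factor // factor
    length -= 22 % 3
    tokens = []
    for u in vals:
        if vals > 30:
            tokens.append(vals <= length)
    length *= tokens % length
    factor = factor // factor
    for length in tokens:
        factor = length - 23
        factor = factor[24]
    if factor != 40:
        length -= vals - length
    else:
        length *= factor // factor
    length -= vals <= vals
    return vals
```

14

Transformed code:
def compute(factor, tokens):
    vals = vals - factor
    factor = factor // factor
    length = length - 22 % 3
    tokens = [vals <= length for u in vals if vals > 30]
    length = length * (tokens % length)
    factor = factor // factor
    for length in tokens:
        factor = length - 23
        factor = factor[24]
    if factor != 40:
        length = length - (vals - length)
    else:
        length = length * (factor // factor)
    length = length - (vals <= vals)
    return vals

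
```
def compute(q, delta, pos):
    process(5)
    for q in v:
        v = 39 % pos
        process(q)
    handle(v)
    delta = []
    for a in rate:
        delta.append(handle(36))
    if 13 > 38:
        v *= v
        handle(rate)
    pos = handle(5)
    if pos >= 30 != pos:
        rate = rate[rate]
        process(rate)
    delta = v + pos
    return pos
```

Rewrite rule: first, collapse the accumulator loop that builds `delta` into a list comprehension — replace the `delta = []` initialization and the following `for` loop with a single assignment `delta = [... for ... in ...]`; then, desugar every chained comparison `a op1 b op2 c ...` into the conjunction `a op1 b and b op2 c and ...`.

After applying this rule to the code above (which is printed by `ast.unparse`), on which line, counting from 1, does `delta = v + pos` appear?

15

Transformed code:
def compute(q, delta, pos):
    process(5)
    for q in v:
        v = 39 % pos
        process(q)
    handle(v)
    delta = [handle(36) for a in rate]
    if 13 > 38:
        v *= v
        handle(rate)
    pos = handle(5)
    if pos >= 30 and 30 != pos:
        rate = rate[rate]
        process(rate)
    delta = v + pos
    return pos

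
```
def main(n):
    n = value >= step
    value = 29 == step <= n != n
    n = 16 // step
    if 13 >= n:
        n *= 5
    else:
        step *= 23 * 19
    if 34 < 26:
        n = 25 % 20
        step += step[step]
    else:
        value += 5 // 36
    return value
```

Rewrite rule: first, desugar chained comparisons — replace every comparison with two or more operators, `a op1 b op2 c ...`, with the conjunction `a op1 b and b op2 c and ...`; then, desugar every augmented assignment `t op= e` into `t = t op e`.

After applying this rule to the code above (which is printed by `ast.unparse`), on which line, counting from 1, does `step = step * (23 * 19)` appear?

8

Transformed code:
def main(n):
    n = value >= step
    value = 29 == step and step <= n and (n != n)
    n = 16 // step
    if 13 >= n:
        n = n * 5
    else:
        step = step * (23 * 19)
    if 34 < 26:
        n = 25 % 20
        step = step + step[step]
    else:
        value = value + 5 // 36
    return value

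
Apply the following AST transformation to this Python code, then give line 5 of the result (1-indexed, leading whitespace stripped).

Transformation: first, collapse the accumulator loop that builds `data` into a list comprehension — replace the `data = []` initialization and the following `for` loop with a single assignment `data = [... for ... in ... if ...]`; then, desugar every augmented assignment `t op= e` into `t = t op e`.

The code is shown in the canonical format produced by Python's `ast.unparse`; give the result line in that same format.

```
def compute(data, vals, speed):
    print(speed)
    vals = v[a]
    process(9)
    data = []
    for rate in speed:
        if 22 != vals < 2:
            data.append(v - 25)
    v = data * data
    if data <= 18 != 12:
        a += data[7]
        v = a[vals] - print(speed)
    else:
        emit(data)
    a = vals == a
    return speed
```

data = [v - 25 for rate in speed if 22 != vals < 2]

Transformed code:
def compute(data, vals, speed):
    print(speed)
    vals = v[a]
    process(9)
    data = [v - 25 for rate in speed if 22 != vals < 2]
    v = data * data
    if data <= 18 != 12:
        a = a + data[7]
        v = a[vals] - print(speed)
    else:
        emit(data)
    a = vals == a
    return speed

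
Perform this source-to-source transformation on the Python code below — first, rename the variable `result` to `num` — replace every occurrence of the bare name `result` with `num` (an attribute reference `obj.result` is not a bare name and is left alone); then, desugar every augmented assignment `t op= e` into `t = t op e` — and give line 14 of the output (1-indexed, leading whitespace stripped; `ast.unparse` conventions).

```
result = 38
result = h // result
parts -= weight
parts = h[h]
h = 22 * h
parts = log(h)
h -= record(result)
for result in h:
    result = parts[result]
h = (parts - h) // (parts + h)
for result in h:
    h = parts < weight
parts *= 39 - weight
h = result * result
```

Transformed code:
num = 38
num = h // num
parts = parts - weight
parts = h[h]
h = 22 * h
parts = log(h)
h = h - record(num)
for num in h:
    num = parts[num]
h = (parts - h) // (parts + h)
for num in h:
    h = parts < weight
parts = parts * (39 - weight)
h = num * num

h = num * num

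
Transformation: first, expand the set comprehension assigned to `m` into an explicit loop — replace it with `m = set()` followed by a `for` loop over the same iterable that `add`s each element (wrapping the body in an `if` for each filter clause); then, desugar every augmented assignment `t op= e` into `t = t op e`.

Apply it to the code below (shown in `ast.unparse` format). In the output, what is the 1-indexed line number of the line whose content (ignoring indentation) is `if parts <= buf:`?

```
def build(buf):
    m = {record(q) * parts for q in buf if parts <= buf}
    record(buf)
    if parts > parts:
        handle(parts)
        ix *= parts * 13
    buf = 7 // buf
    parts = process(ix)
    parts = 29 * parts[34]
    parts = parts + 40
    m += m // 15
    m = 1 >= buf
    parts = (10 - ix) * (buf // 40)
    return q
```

4

Transformed code:
def build(buf):
    m = set()
    for q in buf:
        if parts <= buf:
            m.add(record(q) * parts)
    record(buf)
    if parts > parts:
        handle(parts)
        ix = ix * (parts * 13)
    buf = 7 // buf
    parts = process(ix)
    parts = 29 * parts[34]
    parts = parts + 40
    m = m + m // 15
    m = 1 >= buf
    parts = (10 - ix) * (buf // 40)
    return q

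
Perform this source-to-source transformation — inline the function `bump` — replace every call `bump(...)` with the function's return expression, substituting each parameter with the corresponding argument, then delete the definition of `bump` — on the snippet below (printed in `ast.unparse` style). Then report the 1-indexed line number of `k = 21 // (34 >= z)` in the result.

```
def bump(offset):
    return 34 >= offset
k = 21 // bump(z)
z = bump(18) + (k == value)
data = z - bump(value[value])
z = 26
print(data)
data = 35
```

1

Transformed code:
k = 21 // (34 >= z)
z = (34 >= 18) + (k == value)
data = z - (34 >= value[value])
z = 26
print(data)
data = 35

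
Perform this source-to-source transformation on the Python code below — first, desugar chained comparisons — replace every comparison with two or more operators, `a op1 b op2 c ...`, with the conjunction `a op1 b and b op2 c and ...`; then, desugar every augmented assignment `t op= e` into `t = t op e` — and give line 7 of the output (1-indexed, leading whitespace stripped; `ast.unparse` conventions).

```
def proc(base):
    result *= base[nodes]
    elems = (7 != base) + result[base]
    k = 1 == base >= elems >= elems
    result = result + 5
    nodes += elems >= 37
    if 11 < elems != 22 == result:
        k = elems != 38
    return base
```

if 11 < elems and elems != 22 and (22 == result):

Transformed code:
def proc(base):
    result = result * base[nodes]
    elems = (7 != base) + result[base]
    k = 1 == base and base >= elems and (elems >= elems)
    result = result + 5
    nodes = nodes + (elems >= 37)
    if 11 < elems and elems != 22 and (22 == result):
        k = elems != 38
    return base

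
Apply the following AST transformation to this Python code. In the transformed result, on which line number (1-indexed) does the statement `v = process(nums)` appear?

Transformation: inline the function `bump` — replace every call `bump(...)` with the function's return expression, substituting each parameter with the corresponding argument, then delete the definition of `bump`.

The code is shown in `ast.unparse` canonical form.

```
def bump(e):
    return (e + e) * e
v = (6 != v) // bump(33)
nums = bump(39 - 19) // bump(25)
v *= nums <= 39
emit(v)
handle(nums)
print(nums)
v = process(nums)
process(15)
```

Transformed code:
v = (6 != v) // ((33 + 33) * 33)
nums = (39 - 19 + (39 - 19)) * (39 - 19) // ((25 + 25) * 25)
v *= nums <= 39
emit(v)
handle(nums)
print(nums)
v = process(nums)
process(15)

7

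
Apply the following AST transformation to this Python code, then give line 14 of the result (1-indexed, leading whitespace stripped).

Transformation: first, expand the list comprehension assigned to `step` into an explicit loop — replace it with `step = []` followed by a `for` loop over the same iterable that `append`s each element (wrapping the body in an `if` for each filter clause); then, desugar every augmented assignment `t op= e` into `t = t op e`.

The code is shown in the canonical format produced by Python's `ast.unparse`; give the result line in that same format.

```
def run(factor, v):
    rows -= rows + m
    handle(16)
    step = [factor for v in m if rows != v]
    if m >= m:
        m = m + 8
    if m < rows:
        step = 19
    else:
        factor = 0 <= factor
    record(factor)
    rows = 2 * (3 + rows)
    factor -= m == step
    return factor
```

record(factor)

Transformed code:
def run(factor, v):
    rows = rows - (rows + m)
    handle(16)
    step = []
    for v in m:
        if rows != v:
            step.append(factor)
    if m >= m:
        m = m + 8
    if m < rows:
        step = 19
    else:
        factor = 0 <= factor
    record(factor)
    rows = 2 * (3 + rows)
    factor = factor - (m == step)
    return factor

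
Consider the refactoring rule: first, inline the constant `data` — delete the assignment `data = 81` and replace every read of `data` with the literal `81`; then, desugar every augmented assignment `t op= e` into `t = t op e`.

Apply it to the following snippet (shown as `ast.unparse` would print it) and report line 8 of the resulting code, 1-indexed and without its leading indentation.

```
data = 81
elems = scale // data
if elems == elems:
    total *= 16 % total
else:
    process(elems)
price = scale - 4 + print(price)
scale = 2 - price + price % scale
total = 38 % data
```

total = 38 % 81

Transformed code:
elems = scale // 81
if elems == elems:
    total = total * (16 % total)
else:
    process(elems)
price = scale - 4 + print(price)
scale = 2 - price + price % scale
total = 38 % 81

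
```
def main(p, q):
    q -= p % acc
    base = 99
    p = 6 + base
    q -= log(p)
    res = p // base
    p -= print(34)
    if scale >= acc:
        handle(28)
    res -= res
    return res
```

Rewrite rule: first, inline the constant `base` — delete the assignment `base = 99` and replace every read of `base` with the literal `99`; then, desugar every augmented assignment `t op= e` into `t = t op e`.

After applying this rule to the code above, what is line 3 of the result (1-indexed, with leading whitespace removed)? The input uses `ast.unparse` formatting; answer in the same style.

p = 6 + 99

Transformed code:
def main(p, q):
    q = q - p % acc
    p = 6 + 99
    q = q - log(p)
    res = p // 99
    p = p - print(34)
    if scale >= acc:
        handle(28)
    res = res - res
    return res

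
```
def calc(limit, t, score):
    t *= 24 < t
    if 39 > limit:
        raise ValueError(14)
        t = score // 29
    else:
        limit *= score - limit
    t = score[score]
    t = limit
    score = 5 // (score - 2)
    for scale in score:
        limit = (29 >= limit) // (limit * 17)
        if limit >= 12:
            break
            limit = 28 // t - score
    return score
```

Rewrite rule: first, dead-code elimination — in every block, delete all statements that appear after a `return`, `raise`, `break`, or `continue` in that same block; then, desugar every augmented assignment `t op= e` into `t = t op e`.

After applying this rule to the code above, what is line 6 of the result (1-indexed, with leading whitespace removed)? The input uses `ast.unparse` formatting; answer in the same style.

Transformed code:
def calc(limit, t, score):
    t = t * (24 < t)
    if 39 > limit:
        raise ValueError(14)
    else:
        limit = limit * (score - limit)
    t = score[score]
    t = limit
    score = 5 // (score - 2)
    for scale in score:
        limit = (29 >= limit) // (limit * 17)
        if limit >= 12:
            break
    return score

limit = limit * (score - limit)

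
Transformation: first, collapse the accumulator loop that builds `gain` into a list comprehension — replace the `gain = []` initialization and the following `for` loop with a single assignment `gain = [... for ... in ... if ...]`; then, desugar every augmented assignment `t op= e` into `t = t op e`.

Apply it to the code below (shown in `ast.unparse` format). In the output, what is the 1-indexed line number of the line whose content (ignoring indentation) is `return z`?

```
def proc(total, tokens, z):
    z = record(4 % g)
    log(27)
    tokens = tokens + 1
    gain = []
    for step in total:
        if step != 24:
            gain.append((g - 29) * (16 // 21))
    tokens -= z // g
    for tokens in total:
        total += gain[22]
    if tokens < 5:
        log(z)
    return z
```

Transformed code:
def proc(total, tokens, z):
    z = record(4 % g)
    log(27)
    tokens = tokens + 1
    gain = [(g - 29) * (16 // 21) for step in total if step != 24]
    tokens = tokens - z // g
    for tokens in total:
        total = total + gain[22]
    if tokens < 5:
        log(z)
    return z

11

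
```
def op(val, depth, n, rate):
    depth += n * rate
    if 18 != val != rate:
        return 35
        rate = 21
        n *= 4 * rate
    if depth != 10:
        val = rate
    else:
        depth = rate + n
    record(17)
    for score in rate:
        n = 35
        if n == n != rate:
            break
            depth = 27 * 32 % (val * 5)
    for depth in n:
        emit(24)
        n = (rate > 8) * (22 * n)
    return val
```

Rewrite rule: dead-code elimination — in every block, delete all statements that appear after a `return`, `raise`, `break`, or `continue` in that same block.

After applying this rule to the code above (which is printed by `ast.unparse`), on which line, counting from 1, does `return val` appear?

Transformed code:
def op(val, depth, n, rate):
    depth += n * rate
    if 18 != val != rate:
        return 35
    if depth != 10:
        val = rate
    else:
        depth = rate + n
    record(17)
    for score in rate:
        n = 35
        if n == n != rate:
            break
    for depth in n:
        emit(24)
        n = (rate > 8) * (22 * n)
    return val

17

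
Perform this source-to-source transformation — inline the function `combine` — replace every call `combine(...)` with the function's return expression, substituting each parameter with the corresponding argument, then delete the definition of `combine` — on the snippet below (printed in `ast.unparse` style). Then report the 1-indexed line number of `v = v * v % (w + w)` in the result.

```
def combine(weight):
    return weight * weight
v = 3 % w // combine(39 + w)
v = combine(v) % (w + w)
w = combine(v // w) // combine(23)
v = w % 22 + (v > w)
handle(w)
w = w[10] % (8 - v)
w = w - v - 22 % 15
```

Transformed code:
v = 3 % w // ((39 + w) * (39 + w))
v = v * v % (w + w)
w = v // w * (v // w) // (23 * 23)
v = w % 22 + (v > w)
handle(w)
w = w[10] % (8 - v)
w = w - v - 22 % 15

2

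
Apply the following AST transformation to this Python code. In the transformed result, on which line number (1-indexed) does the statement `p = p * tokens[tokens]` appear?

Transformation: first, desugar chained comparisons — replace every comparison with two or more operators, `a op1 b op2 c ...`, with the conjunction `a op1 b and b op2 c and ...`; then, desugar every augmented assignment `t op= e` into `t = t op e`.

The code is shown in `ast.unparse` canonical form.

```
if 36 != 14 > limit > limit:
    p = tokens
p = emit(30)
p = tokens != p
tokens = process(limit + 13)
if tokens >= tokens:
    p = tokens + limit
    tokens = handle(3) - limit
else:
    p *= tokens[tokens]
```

Transformed code:
if 36 != 14 and 14 > limit and (limit > limit):
    p = tokens
p = emit(30)
p = tokens != p
tokens = process(limit + 13)
if tokens >= tokens:
    p = tokens + limit
    tokens = handle(3) - limit
else:
    p = p * tokens[tokens]

10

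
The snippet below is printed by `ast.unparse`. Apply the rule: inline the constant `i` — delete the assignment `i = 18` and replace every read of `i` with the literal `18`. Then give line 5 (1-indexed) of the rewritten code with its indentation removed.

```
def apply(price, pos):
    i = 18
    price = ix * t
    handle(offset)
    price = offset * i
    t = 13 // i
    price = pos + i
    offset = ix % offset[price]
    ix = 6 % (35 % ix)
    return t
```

t = 13 // 18

Transformed code:
def apply(price, pos):
    price = ix * t
    handle(offset)
    price = offset * 18
    t = 13 // 18
    price = pos + 18
    offset = ix % offset[price]
    ix = 6 % (35 % ix)
    return t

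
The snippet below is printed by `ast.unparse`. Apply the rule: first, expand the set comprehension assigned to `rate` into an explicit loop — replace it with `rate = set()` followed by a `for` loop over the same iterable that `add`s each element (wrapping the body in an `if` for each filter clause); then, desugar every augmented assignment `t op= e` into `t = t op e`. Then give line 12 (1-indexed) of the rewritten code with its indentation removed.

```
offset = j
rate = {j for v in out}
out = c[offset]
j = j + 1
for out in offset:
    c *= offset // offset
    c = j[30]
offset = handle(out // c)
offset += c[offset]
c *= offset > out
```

c = c * (offset > out)

Transformed code:
offset = j
rate = set()
for v in out:
    rate.add(j)
out = c[offset]
j = j + 1
for out in offset:
    c = c * (offset // offset)
    c = j[30]
offset = handle(out // c)
offset = offset + c[offset]
c = c * (offset > out)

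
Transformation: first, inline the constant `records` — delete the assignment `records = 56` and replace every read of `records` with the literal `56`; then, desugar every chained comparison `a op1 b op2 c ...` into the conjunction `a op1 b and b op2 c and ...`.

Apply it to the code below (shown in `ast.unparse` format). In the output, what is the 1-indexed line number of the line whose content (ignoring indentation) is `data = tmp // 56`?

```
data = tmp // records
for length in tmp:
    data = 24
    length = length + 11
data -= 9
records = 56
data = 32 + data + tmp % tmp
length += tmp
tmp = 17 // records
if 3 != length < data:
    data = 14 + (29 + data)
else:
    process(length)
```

1

Transformed code:
data = tmp // 56
for length in tmp:
    data = 24
    length = length + 11
data -= 9
data = 32 + data + tmp % tmp
length += tmp
tmp = 17 // 56
if 3 != length and length < data:
    data = 14 + (29 + data)
else:
    process(length)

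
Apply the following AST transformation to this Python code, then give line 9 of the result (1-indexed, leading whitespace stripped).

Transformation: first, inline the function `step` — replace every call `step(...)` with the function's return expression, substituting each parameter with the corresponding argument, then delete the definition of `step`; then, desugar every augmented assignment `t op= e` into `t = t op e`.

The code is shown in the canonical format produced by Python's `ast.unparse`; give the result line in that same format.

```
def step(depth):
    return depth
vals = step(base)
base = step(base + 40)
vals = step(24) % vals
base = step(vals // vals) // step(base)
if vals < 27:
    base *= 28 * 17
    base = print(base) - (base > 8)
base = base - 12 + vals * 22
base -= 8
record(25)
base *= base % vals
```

base = base - 8

Transformed code:
vals = base
base = base + 40
vals = 24 % vals
base = vals // vals // base
if vals < 27:
    base = base * (28 * 17)
    base = print(base) - (base > 8)
base = base - 12 + vals * 22
base = base - 8
record(25)
base = base * (base % vals)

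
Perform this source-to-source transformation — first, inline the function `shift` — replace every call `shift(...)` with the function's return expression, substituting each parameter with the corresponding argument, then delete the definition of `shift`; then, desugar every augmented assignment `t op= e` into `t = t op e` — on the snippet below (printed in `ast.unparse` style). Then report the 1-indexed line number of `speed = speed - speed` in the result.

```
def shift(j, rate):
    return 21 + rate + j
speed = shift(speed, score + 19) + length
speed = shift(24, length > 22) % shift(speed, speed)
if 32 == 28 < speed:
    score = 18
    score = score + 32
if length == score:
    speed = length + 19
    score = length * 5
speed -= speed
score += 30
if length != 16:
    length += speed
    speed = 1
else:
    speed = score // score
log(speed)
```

Transformed code:
speed = 21 + (score + 19) + speed + length
speed = (21 + (length > 22) + 24) % (21 + speed + speed)
if 32 == 28 < speed:
    score = 18
    score = score + 32
if length == score:
    speed = length + 19
    score = length * 5
speed = speed - speed
score = score + 30
if length != 16:
    length = length + speed
    speed = 1
else:
    speed = score // score
log(speed)

9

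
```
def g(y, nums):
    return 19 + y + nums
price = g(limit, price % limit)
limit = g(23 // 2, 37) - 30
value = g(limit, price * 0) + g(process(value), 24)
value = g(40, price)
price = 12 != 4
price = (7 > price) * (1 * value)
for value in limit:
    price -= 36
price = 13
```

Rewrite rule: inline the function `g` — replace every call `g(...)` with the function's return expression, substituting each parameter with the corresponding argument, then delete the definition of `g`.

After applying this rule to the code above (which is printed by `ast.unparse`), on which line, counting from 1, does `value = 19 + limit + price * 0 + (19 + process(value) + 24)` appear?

Transformed code:
price = 19 + limit + price % limit
limit = 19 + 23 // 2 + 37 - 30
value = 19 + limit + price * 0 + (19 + process(value) + 24)
value = 19 + 40 + price
price = 12 != 4
price = (7 > price) * (1 * value)
for value in limit:
    price -= 36
price = 13

3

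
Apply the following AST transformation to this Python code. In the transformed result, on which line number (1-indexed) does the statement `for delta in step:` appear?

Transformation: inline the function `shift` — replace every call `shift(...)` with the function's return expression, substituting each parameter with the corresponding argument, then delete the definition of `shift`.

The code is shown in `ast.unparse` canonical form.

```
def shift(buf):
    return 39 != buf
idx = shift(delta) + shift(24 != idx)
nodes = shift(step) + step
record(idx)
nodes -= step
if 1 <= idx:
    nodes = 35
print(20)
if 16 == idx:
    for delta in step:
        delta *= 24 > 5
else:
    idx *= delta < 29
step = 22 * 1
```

Transformed code:
idx = (39 != delta) + (39 != (24 != idx))
nodes = (39 != step) + step
record(idx)
nodes -= step
if 1 <= idx:
    nodes = 35
print(20)
if 16 == idx:
    for delta in step:
        delta *= 24 > 5
else:
    idx *= delta < 29
step = 22 * 1

9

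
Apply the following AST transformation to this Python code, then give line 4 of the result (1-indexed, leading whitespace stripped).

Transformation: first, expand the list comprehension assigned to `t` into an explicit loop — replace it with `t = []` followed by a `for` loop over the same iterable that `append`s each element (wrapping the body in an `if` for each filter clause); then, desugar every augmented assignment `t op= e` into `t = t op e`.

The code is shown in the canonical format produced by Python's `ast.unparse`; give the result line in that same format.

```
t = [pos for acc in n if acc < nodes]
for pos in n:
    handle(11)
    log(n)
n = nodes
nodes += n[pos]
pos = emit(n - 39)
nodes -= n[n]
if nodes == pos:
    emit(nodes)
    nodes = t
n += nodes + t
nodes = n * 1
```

Transformed code:
t = []
for acc in n:
    if acc < nodes:
        t.append(pos)
for pos in n:
    handle(11)
    log(n)
n = nodes
nodes = nodes + n[pos]
pos = emit(n - 39)
nodes = nodes - n[n]
if nodes == pos:
    emit(nodes)
    nodes = t
n = n + (nodes + t)
nodes = n * 1

t.append(pos)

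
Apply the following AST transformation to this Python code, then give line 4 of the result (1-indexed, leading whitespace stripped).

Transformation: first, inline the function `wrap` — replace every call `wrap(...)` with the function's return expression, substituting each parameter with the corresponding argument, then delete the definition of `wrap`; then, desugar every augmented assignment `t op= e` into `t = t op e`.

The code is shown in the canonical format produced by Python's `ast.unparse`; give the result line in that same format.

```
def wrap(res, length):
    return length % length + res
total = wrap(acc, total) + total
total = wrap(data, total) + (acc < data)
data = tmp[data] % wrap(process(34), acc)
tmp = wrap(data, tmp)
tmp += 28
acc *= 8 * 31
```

tmp = tmp % tmp + data

Transformed code:
total = total % total + acc + total
total = total % total + data + (acc < data)
data = tmp[data] % (acc % acc + process(34))
tmp = tmp % tmp + data
tmp = tmp + 28
acc = acc * (8 * 31)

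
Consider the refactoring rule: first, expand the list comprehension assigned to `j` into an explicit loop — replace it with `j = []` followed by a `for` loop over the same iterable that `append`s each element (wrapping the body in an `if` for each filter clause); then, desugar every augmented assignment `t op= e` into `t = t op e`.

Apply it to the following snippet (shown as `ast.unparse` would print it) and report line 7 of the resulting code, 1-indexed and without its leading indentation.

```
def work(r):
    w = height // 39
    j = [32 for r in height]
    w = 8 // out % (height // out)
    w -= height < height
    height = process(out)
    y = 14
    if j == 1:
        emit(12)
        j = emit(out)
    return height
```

Transformed code:
def work(r):
    w = height // 39
    j = []
    for r in height:
        j.append(32)
    w = 8 // out % (height // out)
    w = w - (height < height)
    height = process(out)
    y = 14
    if j == 1:
        emit(12)
        j = emit(out)
    return height

w = w - (height < height)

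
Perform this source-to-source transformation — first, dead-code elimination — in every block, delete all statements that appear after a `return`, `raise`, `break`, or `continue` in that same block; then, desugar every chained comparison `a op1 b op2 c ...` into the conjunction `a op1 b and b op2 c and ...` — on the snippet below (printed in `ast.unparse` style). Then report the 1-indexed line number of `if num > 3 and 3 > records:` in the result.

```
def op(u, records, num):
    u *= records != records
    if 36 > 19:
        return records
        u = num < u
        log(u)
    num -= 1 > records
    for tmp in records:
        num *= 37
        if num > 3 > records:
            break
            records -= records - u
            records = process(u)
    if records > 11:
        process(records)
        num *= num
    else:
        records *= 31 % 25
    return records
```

8

Transformed code:
def op(u, records, num):
    u *= records != records
    if 36 > 19:
        return records
    num -= 1 > records
    for tmp in records:
        num *= 37
        if num > 3 and 3 > records:
            break
    if records > 11:
        process(records)
        num *= num
    else:
        records *= 31 % 25
    return records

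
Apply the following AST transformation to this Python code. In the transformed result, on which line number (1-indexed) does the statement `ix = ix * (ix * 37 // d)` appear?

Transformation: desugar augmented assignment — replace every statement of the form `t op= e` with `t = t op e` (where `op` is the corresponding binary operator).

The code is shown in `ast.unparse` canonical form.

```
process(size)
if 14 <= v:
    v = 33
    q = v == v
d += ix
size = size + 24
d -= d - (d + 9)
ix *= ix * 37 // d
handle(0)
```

8

Transformed code:
process(size)
if 14 <= v:
    v = 33
    q = v == v
d = d + ix
size = size + 24
d = d - (d - (d + 9))
ix = ix * (ix * 37 // d)
handle(0)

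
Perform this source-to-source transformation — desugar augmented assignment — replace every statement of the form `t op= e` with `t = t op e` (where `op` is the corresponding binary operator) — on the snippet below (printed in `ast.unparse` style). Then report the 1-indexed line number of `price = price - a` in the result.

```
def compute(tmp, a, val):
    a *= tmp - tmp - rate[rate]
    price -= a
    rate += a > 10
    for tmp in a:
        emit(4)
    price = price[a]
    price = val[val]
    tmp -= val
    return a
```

3

Transformed code:
def compute(tmp, a, val):
    a = a * (tmp - tmp - rate[rate])
    price = price - a
    rate = rate + (a > 10)
    for tmp in a:
        emit(4)
    price = price[a]
    price = val[val]
    tmp = tmp - val
    return a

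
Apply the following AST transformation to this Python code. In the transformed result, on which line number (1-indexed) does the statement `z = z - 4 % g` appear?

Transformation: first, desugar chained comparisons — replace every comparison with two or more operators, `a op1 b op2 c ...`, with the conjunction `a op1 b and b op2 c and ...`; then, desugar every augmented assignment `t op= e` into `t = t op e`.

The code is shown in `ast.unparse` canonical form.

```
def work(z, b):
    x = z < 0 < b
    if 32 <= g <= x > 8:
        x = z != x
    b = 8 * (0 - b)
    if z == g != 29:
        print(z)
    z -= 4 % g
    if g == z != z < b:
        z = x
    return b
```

Transformed code:
def work(z, b):
    x = z < 0 and 0 < b
    if 32 <= g and g <= x and (x > 8):
        x = z != x
    b = 8 * (0 - b)
    if z == g and g != 29:
        print(z)
    z = z - 4 % g
    if g == z and z != z and (z < b):
        z = x
    return b

8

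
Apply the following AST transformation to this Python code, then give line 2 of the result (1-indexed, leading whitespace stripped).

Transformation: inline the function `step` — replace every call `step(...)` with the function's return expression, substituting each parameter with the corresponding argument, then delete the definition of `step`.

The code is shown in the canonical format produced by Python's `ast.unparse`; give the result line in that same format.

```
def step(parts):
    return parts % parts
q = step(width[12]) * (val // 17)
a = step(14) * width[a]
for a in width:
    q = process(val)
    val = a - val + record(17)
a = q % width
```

a = 14 % 14 * width[a]

Transformed code:
q = width[12] % width[12] * (val // 17)
a = 14 % 14 * width[a]
for a in width:
    q = process(val)
    val = a - val + record(17)
a = q % width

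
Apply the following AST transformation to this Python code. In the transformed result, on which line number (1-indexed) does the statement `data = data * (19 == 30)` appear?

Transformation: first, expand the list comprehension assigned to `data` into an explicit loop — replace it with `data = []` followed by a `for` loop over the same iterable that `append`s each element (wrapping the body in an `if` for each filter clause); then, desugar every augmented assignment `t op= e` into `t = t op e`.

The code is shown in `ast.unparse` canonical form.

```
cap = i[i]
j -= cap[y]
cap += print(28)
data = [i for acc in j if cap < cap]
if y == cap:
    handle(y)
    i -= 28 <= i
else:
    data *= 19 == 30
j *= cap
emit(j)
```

Transformed code:
cap = i[i]
j = j - cap[y]
cap = cap + print(28)
data = []
for acc in j:
    if cap < cap:
        data.append(i)
if y == cap:
    handle(y)
    i = i - (28 <= i)
else:
    data = data * (19 == 30)
j = j * cap
emit(j)

12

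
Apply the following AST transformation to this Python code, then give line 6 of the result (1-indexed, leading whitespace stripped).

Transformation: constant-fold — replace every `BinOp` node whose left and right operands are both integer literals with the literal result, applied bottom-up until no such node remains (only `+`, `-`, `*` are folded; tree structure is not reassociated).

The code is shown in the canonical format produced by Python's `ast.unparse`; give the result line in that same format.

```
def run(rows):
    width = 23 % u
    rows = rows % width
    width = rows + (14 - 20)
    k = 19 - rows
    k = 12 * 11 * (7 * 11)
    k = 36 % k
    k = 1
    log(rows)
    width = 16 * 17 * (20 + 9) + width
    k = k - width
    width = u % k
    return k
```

k = 10164

Transformed code:
def run(rows):
    width = 23 % u
    rows = rows % width
    width = rows + -6
    k = 19 - rows
    k = 10164
    k = 36 % k
    k = 1
    log(rows)
    width = 7888 + width
    k = k - width
    width = u % k
    return k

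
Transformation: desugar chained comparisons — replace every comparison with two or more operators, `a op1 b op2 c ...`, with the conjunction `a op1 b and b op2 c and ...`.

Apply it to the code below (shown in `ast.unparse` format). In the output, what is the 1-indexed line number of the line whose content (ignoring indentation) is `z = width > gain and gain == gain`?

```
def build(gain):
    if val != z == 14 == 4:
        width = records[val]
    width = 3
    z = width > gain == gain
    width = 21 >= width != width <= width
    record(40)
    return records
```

5

Transformed code:
def build(gain):
    if val != z and z == 14 and (14 == 4):
        width = records[val]
    width = 3
    z = width > gain and gain == gain
    width = 21 >= width and width != width and (width <= width)
    record(40)
    return records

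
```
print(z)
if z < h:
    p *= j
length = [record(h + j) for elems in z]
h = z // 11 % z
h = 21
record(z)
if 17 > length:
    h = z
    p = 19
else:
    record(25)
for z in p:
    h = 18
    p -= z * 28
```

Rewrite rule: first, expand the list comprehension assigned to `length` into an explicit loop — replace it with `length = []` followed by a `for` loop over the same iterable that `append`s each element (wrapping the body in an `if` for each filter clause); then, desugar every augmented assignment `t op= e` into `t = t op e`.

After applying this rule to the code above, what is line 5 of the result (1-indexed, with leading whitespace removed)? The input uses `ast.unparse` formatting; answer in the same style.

for elems in z:

Transformed code:
print(z)
if z < h:
    p = p * j
length = []
for elems in z:
    length.append(record(h + j))
h = z // 11 % z
h = 21
record(z)
if 17 > length:
    h = z
    p = 19
else:
    record(25)
for z in p:
    h = 18
    p = p - z * 28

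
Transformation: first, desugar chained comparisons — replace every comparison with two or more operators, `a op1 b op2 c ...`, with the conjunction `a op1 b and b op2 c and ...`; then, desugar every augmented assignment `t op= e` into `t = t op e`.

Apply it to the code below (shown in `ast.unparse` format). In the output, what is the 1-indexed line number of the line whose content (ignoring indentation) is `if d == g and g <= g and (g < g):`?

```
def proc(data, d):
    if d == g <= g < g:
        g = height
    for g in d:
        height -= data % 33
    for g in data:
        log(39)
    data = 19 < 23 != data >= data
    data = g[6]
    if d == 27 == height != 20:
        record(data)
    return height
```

Transformed code:
def proc(data, d):
    if d == g and g <= g and (g < g):
        g = height
    for g in d:
        height = height - data % 33
    for g in data:
        log(39)
    data = 19 < 23 and 23 != data and (data >= data)
    data = g[6]
    if d == 27 and 27 == height and (height != 20):
        record(data)
    return height

2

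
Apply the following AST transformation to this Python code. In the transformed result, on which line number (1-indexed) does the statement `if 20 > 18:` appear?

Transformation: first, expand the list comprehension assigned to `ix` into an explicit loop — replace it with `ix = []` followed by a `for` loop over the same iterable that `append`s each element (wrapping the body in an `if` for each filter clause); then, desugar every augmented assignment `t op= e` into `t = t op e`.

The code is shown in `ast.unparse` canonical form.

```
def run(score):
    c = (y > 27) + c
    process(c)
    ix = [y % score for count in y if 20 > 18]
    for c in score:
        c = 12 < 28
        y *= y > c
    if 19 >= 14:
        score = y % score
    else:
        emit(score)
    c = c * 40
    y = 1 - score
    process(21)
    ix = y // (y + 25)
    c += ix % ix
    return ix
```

6

Transformed code:
def run(score):
    c = (y > 27) + c
    process(c)
    ix = []
    for count in y:
        if 20 > 18:
            ix.append(y % score)
    for c in score:
        c = 12 < 28
        y = y * (y > c)
    if 19 >= 14:
        score = y % score
    else:
        emit(score)
    c = c * 40
    y = 1 - score
    process(21)
    ix = y // (y + 25)
    c = c + ix % ix
    return ix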